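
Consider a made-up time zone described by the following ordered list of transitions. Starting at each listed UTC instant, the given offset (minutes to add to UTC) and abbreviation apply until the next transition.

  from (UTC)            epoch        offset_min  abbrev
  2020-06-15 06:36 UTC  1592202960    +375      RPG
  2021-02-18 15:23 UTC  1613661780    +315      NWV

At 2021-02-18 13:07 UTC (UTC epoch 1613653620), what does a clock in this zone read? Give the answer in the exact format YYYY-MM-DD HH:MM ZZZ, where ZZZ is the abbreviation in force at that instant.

Query: 2021-02-18 13:07 UTC
Rule 1/2 (RPG, +06:15): 2020-06-15 06:36 UTC ≤ query < 2021-02-18 15:23 UTC
13·60 + 7 + 375 = 1162 min
1162 = 0·1440 + 1162; 1162 = 19·60 + 22 → 19:22, same day
→ 2021-02-18 19:22 RPG

2021-02-18 19:22 RPG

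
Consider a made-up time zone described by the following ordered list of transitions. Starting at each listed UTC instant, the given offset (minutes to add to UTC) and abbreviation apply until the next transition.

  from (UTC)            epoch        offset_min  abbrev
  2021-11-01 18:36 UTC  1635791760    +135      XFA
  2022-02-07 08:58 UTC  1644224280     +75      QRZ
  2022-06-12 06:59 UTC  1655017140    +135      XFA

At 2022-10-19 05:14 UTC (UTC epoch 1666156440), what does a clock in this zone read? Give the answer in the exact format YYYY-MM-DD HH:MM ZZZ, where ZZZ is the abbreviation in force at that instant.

2022-10-19 07:29 XFA

Query: 2022-10-19 05:14 UTC
Rule 3/3 (XFA, +02:15): 2022-06-12 06:59 UTC ≤ query < +∞
5·60 + 14 + 135 = 449 min
449 = 0·1440 + 449; 449 = 7·60 + 29 → 07:29, same day
→ 2022-10-19 07:29 XFA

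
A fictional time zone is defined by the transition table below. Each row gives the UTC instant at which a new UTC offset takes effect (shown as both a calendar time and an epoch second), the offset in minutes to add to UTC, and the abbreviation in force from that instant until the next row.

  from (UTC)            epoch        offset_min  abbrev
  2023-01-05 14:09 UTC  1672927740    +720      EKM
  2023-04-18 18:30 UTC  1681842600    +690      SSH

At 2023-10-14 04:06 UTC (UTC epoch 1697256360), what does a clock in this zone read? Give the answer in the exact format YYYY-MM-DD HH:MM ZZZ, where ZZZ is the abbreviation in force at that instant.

2023-10-14 15:36 SSH

Query: 2023-10-14 04:06 UTC
Rule 2/2 (SSH, +11:30): 2023-04-18 18:30 UTC ≤ query < +∞
4·60 + 6 + 690 = 936 min
936 = 0·1440 + 936; 936 = 15·60 + 36 → 15:36, same day
→ 2023-10-14 15:36 SSH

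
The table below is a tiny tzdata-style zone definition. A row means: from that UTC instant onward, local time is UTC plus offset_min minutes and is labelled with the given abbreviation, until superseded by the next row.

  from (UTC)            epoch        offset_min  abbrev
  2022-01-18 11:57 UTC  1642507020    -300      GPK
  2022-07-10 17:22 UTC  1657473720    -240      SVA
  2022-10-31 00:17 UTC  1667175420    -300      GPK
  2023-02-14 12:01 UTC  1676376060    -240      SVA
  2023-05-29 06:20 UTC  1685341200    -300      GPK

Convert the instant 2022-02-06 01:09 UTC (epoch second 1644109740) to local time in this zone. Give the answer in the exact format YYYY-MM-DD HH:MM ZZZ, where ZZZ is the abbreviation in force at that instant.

2022-02-05 20:09 GPK

Query: 2022-02-06 01:09 UTC
Rule 1/5 (GPK, -05:00): 2022-01-18 11:57 UTC ≤ query < 2022-07-10 17:22 UTC
1·60 + 9 - 300 = -231 min
-231 = -1·1440 + 1209; 1209 = 20·60 + 9 → 20:09, 2022-02-06 - 1 day = 2022-02-05
→ 2022-02-05 20:09 GPK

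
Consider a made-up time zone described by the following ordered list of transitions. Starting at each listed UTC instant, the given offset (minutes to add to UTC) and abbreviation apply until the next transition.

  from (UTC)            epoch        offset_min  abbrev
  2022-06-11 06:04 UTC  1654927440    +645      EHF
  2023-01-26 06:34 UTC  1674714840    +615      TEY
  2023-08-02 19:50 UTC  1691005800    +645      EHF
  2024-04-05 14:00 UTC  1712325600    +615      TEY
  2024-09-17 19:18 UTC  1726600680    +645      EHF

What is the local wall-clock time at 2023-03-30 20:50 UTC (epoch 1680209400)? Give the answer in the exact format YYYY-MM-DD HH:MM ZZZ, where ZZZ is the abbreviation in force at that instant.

Query: 2023-03-30 20:50 UTC
Rule 2/5 (TEY, +10:15): 2023-01-26 06:34 UTC ≤ query < 2023-08-02 19:50 UTC
20·60 + 50 + 615 = 1865 min
1865 = 1·1440 + 425; 425 = 7·60 + 5 → 07:05, 2023-03-30 + 1 day = 2023-03-31
→ 2023-03-31 07:05 TEY

2023-03-31 07:05 TEY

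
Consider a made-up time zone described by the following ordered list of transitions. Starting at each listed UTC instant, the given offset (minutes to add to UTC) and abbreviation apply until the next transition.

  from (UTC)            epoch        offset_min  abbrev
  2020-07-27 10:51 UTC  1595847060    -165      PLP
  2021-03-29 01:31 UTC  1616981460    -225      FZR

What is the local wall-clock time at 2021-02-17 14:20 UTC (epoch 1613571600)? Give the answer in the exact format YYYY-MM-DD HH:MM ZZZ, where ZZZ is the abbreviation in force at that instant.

2021-02-17 11:35 PLP

Query: 2021-02-17 14:20 UTC
Rule 1/2 (PLP, -02:45): 2020-07-27 10:51 UTC ≤ query < 2021-03-29 01:31 UTC
14·60 + 20 - 165 = 695 min
695 = 0·1440 + 695; 695 = 11·60 + 35 → 11:35, same day
→ 2021-02-17 11:35 PLP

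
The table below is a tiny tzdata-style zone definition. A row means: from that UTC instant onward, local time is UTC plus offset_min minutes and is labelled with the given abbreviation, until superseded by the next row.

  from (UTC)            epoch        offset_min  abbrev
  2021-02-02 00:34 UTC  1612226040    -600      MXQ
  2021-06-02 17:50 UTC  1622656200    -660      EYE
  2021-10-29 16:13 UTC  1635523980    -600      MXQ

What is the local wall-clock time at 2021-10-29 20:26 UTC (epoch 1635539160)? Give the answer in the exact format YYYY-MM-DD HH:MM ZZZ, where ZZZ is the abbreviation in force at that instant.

2021-10-29 10:26 MXQ

Query: 2021-10-29 20:26 UTC
Rule 3/3 (MXQ, -10:00): 2021-10-29 16:13 UTC ≤ query < +∞
20·60 + 26 - 600 = 626 min
626 = 0·1440 + 626; 626 = 10·60 + 26 → 10:26, same day
→ 2021-10-29 10:26 MXQ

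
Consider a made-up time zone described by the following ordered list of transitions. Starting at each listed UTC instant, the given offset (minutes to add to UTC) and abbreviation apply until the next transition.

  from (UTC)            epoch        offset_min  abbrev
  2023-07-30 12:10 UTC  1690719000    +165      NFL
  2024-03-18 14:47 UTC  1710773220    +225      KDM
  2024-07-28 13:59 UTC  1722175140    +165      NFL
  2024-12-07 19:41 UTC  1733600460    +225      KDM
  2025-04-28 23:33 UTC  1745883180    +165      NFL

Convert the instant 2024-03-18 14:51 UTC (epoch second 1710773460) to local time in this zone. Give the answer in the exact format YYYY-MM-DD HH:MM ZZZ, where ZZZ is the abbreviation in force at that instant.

Query: 2024-03-18 14:51 UTC
Rule 2/5 (KDM, +03:45): 2024-03-18 14:47 UTC ≤ query < 2024-07-28 13:59 UTC
14·60 + 51 + 225 = 1116 min
1116 = 0·1440 + 1116; 1116 = 18·60 + 36 → 18:36, same day
→ 2024-03-18 18:36 KDM

2024-03-18 18:36 KDM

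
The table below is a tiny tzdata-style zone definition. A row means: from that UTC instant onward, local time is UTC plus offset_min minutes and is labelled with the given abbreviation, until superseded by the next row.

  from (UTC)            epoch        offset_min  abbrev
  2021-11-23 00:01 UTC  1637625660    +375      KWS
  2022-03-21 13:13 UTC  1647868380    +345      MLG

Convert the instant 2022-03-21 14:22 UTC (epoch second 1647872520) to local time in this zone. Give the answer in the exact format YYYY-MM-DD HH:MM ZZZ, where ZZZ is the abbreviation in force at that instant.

Query: 2022-03-21 14:22 UTC
Rule 2/2 (MLG, +05:45): 2022-03-21 13:13 UTC ≤ query < +∞
14·60 + 22 + 345 = 1207 min
1207 = 0·1440 + 1207; 1207 = 20·60 + 7 → 20:07, same day
→ 2022-03-21 20:07 MLG

2022-03-21 20:07 MLG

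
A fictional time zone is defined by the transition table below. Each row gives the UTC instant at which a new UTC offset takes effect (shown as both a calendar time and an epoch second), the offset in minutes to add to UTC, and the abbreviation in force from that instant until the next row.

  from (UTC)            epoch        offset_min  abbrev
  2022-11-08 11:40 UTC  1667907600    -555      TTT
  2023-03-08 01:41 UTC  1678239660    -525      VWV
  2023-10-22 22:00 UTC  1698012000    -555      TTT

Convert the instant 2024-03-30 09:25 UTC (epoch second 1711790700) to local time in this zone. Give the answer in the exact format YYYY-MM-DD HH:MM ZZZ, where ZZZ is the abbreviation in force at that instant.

2024-03-30 00:10 TTT

Query: 2024-03-30 09:25 UTC
Rule 3/3 (TTT, -09:15): 2023-10-22 22:00 UTC ≤ query < +∞
9·60 + 25 - 555 = 10 min
10 = 0·1440 + 10; 10 = 0·60 + 10 → 00:10, same day
→ 2024-03-30 00:10 TTT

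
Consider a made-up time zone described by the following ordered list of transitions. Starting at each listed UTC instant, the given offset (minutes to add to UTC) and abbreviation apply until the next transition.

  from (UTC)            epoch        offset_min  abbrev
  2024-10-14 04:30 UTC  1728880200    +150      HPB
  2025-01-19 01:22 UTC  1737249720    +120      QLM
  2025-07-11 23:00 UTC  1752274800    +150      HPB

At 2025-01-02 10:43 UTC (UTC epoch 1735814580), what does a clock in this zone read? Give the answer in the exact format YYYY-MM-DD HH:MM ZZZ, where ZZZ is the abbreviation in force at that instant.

Query: 2025-01-02 10:43 UTC
Rule 1/3 (HPB, +02:30): 2024-10-14 04:30 UTC ≤ query < 2025-01-19 01:22 UTC
10·60 + 43 + 150 = 793 min
793 = 0·1440 + 793; 793 = 13·60 + 13 → 13:13, same day
→ 2025-01-02 13:13 HPB

2025-01-02 13:13 HPB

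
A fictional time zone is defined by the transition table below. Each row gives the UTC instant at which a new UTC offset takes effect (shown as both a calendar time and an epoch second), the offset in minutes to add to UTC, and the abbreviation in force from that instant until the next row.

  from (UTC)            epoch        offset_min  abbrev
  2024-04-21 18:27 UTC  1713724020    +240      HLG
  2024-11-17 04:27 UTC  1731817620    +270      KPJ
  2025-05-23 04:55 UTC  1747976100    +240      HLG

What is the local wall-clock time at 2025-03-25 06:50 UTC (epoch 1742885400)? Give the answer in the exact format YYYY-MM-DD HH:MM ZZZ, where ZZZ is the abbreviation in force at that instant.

Query: 2025-03-25 06:50 UTC
Rule 2/3 (KPJ, +04:30): 2024-11-17 04:27 UTC ≤ query < 2025-05-23 04:55 UTC
6·60 + 50 + 270 = 680 min
680 = 0·1440 + 680; 680 = 11·60 + 20 → 11:20, same day
→ 2025-03-25 11:20 KPJ

2025-03-25 11:20 KPJ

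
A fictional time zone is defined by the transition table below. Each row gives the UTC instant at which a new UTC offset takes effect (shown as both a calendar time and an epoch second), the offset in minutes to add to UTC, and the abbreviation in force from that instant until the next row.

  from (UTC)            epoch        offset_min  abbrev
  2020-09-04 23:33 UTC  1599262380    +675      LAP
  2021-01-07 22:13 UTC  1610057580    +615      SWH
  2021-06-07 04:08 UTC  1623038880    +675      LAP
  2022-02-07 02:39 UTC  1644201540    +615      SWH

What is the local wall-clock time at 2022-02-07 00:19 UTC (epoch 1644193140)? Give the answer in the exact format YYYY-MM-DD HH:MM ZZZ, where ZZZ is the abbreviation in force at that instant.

2022-02-07 11:34 LAP

Query: 2022-02-07 00:19 UTC
Rule 3/4 (LAP, +11:15): 2021-06-07 04:08 UTC ≤ query < 2022-02-07 02:39 UTC
0·60 + 19 + 675 = 694 min
694 = 0·1440 + 694; 694 = 11·60 + 34 → 11:34, same day
→ 2022-02-07 11:34 LAP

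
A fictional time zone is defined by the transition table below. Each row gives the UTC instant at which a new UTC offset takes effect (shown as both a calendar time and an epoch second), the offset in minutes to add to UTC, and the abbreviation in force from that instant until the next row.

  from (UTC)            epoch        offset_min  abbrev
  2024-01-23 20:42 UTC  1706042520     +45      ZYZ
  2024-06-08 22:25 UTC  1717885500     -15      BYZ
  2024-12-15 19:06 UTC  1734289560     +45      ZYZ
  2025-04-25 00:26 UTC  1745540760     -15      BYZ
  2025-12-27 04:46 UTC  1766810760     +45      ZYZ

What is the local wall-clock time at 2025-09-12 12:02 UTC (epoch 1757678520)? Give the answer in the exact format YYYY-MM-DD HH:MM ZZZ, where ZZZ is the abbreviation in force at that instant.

2025-09-12 11:47 BYZ

Query: 2025-09-12 12:02 UTC
Rule 4/5 (BYZ, -00:15): 2025-04-25 00:26 UTC ≤ query < 2025-12-27 04:46 UTC
12·60 + 2 - 15 = 707 min
707 = 0·1440 + 707; 707 = 11·60 + 47 → 11:47, same day
→ 2025-09-12 11:47 BYZ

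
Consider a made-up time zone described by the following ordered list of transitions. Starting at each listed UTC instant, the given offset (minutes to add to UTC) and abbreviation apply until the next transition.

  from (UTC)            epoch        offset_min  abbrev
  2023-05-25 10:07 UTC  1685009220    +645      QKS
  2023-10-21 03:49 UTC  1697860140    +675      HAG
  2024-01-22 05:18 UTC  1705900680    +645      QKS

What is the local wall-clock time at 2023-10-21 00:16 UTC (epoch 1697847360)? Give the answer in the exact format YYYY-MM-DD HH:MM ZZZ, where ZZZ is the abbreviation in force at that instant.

Query: 2023-10-21 00:16 UTC
Rule 1/3 (QKS, +10:45): 2023-05-25 10:07 UTC ≤ query < 2023-10-21 03:49 UTC
0·60 + 16 + 645 = 661 min
661 = 0·1440 + 661; 661 = 11·60 + 1 → 11:01, same day
→ 2023-10-21 11:01 QKS

2023-10-21 11:01 QKS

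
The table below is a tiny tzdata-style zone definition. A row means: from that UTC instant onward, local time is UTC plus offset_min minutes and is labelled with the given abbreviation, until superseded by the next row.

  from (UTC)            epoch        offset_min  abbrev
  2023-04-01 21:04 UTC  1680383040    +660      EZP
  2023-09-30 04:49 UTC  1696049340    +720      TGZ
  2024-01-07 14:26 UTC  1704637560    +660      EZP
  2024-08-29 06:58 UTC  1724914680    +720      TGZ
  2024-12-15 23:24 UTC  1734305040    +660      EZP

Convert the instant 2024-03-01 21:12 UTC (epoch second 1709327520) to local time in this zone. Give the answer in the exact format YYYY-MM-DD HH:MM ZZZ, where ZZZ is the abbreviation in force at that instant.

Query: 2024-03-01 21:12 UTC
Rule 3/5 (EZP, +11:00): 2024-01-07 14:26 UTC ≤ query < 2024-08-29 06:58 UTC
21·60 + 12 + 660 = 1932 min
1932 = 1·1440 + 492; 492 = 8·60 + 12 → 08:12, 2024-03-01 + 1 day = 2024-03-02
→ 2024-03-02 08:12 EZP

2024-03-02 08:12 EZP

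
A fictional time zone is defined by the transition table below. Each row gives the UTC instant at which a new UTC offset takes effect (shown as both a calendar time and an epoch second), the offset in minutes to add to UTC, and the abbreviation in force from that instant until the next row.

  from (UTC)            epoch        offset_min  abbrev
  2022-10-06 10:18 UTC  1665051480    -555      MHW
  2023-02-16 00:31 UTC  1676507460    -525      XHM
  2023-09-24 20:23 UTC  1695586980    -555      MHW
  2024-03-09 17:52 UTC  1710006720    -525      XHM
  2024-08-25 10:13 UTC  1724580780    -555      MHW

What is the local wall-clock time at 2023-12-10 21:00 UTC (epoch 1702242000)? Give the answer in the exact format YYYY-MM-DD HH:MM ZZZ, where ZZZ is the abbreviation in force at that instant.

2023-12-10 11:45 MHW

Query: 2023-12-10 21:00 UTC
Rule 3/5 (MHW, -09:15): 2023-09-24 20:23 UTC ≤ query < 2024-03-09 17:52 UTC
21·60 + 0 - 555 = 705 min
705 = 0·1440 + 705; 705 = 11·60 + 45 → 11:45, same day
→ 2023-12-10 11:45 MHW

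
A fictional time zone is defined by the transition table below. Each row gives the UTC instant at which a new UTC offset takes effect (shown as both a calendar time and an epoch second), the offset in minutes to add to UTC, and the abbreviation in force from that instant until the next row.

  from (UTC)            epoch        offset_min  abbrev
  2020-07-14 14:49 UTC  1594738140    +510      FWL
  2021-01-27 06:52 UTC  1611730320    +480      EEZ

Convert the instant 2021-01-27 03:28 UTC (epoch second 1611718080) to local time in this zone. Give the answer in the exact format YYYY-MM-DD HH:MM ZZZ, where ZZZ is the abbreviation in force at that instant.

2021-01-27 11:58 FWL

Query: 2021-01-27 03:28 UTC
Rule 1/2 (FWL, +08:30): 2020-07-14 14:49 UTC ≤ query < 2021-01-27 06:52 UTC
3·60 + 28 + 510 = 718 min
718 = 0·1440 + 718; 718 = 11·60 + 58 → 11:58, same day
→ 2021-01-27 11:58 FWL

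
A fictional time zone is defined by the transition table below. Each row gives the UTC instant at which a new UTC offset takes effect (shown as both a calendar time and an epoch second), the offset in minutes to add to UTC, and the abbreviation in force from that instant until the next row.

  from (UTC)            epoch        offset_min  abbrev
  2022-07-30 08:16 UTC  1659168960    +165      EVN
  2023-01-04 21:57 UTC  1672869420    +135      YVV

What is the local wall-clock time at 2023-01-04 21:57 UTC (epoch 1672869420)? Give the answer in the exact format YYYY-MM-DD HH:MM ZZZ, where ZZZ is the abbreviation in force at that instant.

Query: 2023-01-04 21:57 UTC
Rule 2/2 (YVV, +02:15): 2023-01-04 21:57 UTC ≤ query < +∞
21·60 + 57 + 135 = 1452 min
1452 = 1·1440 + 12; 12 = 0·60 + 12 → 00:12, 2023-01-04 + 1 day = 2023-01-05
→ 2023-01-05 00:12 YVV

2023-01-05 00:12 YVV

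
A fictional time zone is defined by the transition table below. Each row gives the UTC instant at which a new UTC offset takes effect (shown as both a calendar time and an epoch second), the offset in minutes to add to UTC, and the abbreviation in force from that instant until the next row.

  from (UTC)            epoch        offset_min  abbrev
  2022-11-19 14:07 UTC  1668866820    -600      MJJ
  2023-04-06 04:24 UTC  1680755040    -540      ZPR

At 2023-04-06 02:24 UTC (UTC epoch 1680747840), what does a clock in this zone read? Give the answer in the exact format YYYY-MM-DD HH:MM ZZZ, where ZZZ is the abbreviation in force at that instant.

2023-04-05 16:24 MJJ

Query: 2023-04-06 02:24 UTC
Rule 1/2 (MJJ, -10:00): 2022-11-19 14:07 UTC ≤ query < 2023-04-06 04:24 UTC
2·60 + 24 - 600 = -456 min
-456 = -1·1440 + 984; 984 = 16·60 + 24 → 16:24, 2023-04-06 - 1 day = 2023-04-05
→ 2023-04-05 16:24 MJJ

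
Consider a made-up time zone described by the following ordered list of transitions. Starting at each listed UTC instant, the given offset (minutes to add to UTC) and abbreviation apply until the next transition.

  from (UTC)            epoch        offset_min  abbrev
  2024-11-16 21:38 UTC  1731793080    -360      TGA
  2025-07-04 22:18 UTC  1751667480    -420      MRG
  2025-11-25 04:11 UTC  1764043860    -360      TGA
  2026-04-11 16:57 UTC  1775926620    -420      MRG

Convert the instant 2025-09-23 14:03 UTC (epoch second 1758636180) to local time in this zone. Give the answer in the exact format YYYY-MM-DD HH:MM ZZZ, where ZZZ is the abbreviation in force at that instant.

2025-09-23 07:03 MRG

Query: 2025-09-23 14:03 UTC
Rule 2/4 (MRG, -07:00): 2025-07-04 22:18 UTC ≤ query < 2025-11-25 04:11 UTC
14·60 + 3 - 420 = 423 min
423 = 0·1440 + 423; 423 = 7·60 + 3 → 07:03, same day
→ 2025-09-23 07:03 MRG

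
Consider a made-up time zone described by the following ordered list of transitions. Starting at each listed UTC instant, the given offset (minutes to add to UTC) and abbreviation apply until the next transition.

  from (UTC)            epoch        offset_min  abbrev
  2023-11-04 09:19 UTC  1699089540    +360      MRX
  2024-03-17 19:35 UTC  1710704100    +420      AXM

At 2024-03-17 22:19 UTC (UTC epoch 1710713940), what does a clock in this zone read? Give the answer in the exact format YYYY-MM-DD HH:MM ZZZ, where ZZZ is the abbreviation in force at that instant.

Query: 2024-03-17 22:19 UTC
Rule 2/2 (AXM, +07:00): 2024-03-17 19:35 UTC ≤ query < +∞
22·60 + 19 + 420 = 1759 min
1759 = 1·1440 + 319; 319 = 5·60 + 19 → 05:19, 2024-03-17 + 1 day = 2024-03-18
→ 2024-03-18 05:19 AXM

2024-03-18 05:19 AXM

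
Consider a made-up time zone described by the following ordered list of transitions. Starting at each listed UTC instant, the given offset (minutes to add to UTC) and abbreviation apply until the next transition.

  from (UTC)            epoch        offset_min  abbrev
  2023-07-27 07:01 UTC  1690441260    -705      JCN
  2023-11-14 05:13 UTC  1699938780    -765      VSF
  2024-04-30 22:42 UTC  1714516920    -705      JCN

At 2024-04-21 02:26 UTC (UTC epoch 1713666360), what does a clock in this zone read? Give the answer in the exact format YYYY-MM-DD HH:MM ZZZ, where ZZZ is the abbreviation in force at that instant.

Query: 2024-04-21 02:26 UTC
Rule 2/3 (VSF, -12:45): 2023-11-14 05:13 UTC ≤ query < 2024-04-30 22:42 UTC
2·60 + 26 - 765 = -619 min
-619 = -1·1440 + 821; 821 = 13·60 + 41 → 13:41, 2024-04-21 - 1 day = 2024-04-20
→ 2024-04-20 13:41 VSF

2024-04-20 13:41 VSF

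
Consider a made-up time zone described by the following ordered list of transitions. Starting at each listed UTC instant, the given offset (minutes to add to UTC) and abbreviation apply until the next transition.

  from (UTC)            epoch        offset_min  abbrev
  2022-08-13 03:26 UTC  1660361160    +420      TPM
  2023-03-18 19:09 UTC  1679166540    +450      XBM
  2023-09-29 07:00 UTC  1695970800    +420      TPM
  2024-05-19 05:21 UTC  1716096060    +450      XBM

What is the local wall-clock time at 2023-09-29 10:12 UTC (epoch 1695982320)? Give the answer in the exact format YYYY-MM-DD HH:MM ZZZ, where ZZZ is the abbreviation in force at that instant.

2023-09-29 17:12 TPM

Query: 2023-09-29 10:12 UTC
Rule 3/4 (TPM, +07:00): 2023-09-29 07:00 UTC ≤ query < 2024-05-19 05:21 UTC
10·60 + 12 + 420 = 1032 min
1032 = 0·1440 + 1032; 1032 = 17·60 + 12 → 17:12, same day
→ 2023-09-29 17:12 TPM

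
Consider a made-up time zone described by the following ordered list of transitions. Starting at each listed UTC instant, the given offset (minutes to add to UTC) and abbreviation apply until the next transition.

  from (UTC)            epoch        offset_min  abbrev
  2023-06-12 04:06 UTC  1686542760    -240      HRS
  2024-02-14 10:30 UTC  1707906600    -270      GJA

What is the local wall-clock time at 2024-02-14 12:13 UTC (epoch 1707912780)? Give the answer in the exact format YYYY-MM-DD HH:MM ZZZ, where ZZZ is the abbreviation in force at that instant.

2024-02-14 07:43 GJA

Query: 2024-02-14 12:13 UTC
Rule 2/2 (GJA, -04:30): 2024-02-14 10:30 UTC ≤ query < +∞
12·60 + 13 - 270 = 463 min
463 = 0·1440 + 463; 463 = 7·60 + 43 → 07:43, same day
→ 2024-02-14 07:43 GJA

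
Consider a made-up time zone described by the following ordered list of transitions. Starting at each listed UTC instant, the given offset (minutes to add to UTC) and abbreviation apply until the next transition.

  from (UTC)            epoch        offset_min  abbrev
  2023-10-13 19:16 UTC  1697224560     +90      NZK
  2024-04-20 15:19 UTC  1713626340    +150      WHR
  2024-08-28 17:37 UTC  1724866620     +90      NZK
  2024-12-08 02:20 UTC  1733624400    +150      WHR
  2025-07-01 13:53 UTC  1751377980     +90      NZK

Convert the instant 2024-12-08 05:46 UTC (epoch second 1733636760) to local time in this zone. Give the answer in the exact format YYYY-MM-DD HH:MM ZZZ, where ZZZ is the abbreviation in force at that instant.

Query: 2024-12-08 05:46 UTC
Rule 4/5 (WHR, +02:30): 2024-12-08 02:20 UTC ≤ query < 2025-07-01 13:53 UTC
5·60 + 46 + 150 = 496 min
496 = 0·1440 + 496; 496 = 8·60 + 16 → 08:16, same day
→ 2024-12-08 08:16 WHR

2024-12-08 08:16 WHR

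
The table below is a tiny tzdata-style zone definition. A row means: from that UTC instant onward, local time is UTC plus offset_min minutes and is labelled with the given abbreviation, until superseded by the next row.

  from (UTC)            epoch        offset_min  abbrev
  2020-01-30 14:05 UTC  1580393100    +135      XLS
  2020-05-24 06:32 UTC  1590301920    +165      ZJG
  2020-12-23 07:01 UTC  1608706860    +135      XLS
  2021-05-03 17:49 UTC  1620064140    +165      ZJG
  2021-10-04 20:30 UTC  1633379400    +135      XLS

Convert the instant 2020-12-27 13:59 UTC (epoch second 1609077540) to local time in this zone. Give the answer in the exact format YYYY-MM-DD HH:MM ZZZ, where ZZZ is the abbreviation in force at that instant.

Query: 2020-12-27 13:59 UTC
Rule 3/5 (XLS, +02:15): 2020-12-23 07:01 UTC ≤ query < 2021-05-03 17:49 UTC
13·60 + 59 + 135 = 974 min
974 = 0·1440 + 974; 974 = 16·60 + 14 → 16:14, same day
→ 2020-12-27 16:14 XLS

2020-12-27 16:14 XLS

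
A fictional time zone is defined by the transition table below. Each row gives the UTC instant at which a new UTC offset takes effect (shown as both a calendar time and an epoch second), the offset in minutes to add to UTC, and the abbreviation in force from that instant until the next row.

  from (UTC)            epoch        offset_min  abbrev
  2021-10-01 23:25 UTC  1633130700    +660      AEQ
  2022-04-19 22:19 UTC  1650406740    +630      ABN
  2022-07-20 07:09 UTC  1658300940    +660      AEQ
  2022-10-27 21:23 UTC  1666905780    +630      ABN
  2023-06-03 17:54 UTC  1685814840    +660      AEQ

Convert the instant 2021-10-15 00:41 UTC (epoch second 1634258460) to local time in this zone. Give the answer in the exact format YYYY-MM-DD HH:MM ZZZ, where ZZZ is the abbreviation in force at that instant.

Query: 2021-10-15 00:41 UTC
Rule 1/5 (AEQ, +11:00): 2021-10-01 23:25 UTC ≤ query < 2022-04-19 22:19 UTC
0·60 + 41 + 660 = 701 min
701 = 0·1440 + 701; 701 = 11·60 + 41 → 11:41, same day
→ 2021-10-15 11:41 AEQ

2021-10-15 11:41 AEQ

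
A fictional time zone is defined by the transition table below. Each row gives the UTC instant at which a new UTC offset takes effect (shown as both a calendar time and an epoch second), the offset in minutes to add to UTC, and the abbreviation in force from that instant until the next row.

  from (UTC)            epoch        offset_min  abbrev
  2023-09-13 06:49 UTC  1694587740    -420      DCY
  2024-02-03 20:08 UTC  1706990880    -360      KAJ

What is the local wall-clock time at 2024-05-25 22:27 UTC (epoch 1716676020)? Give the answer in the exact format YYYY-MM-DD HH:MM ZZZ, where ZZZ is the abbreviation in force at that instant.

2024-05-25 16:27 KAJ

Query: 2024-05-25 22:27 UTC
Rule 2/2 (KAJ, -06:00): 2024-02-03 20:08 UTC ≤ query < +∞
22·60 + 27 - 360 = 987 min
987 = 0·1440 + 987; 987 = 16·60 + 27 → 16:27, same day
→ 2024-05-25 16:27 KAJ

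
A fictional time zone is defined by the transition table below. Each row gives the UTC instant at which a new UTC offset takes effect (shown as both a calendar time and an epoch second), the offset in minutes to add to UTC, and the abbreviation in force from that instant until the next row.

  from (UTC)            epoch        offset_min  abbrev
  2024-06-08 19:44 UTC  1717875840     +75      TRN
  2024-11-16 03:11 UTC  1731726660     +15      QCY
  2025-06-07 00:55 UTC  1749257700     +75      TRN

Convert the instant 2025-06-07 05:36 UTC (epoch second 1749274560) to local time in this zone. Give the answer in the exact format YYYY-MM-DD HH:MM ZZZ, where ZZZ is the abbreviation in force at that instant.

Query: 2025-06-07 05:36 UTC
Rule 3/3 (TRN, +01:15): 2025-06-07 00:55 UTC ≤ query < +∞
5·60 + 36 + 75 = 411 min
411 = 0·1440 + 411; 411 = 6·60 + 51 → 06:51, same day
→ 2025-06-07 06:51 TRN

2025-06-07 06:51 TRN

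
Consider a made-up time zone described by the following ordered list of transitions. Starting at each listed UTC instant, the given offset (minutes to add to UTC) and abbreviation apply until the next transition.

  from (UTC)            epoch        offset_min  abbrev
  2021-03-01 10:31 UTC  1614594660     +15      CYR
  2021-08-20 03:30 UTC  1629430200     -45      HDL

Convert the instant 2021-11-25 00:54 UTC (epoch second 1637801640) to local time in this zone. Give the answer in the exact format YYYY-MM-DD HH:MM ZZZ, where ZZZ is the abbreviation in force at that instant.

Query: 2021-11-25 00:54 UTC
Rule 2/2 (HDL, -00:45): 2021-08-20 03:30 UTC ≤ query < +∞
0·60 + 54 - 45 = 9 min
9 = 0·1440 + 9; 9 = 0·60 + 9 → 00:09, same day
→ 2021-11-25 00:09 HDL

2021-11-25 00:09 HDL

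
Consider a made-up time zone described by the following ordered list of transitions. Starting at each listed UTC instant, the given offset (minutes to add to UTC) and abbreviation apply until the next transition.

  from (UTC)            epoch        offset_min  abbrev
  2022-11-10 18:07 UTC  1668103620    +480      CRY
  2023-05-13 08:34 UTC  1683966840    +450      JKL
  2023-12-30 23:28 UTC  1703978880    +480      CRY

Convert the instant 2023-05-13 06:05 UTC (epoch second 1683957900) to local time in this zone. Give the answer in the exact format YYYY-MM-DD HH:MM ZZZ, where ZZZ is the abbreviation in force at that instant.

2023-05-13 14:05 CRY

Query: 2023-05-13 06:05 UTC
Rule 1/3 (CRY, +08:00): 2022-11-10 18:07 UTC ≤ query < 2023-05-13 08:34 UTC
6·60 + 5 + 480 = 845 min
845 = 0·1440 + 845; 845 = 14·60 + 5 → 14:05, same day
→ 2023-05-13 14:05 CRY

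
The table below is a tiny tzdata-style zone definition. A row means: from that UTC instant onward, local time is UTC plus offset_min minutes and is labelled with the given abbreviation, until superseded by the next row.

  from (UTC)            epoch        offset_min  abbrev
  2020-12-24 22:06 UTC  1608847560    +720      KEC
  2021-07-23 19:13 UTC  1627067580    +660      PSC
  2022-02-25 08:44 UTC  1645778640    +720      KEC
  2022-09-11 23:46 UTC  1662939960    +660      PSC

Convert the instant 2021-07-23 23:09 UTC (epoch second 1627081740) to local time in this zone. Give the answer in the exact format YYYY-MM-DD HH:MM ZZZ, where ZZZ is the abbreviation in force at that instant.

2021-07-24 10:09 PSC

Query: 2021-07-23 23:09 UTC
Rule 2/4 (PSC, +11:00): 2021-07-23 19:13 UTC ≤ query < 2022-02-25 08:44 UTC
23·60 + 9 + 660 = 2049 min
2049 = 1·1440 + 609; 609 = 10·60 + 9 → 10:09, 2021-07-23 + 1 day = 2021-07-24
→ 2021-07-24 10:09 PSC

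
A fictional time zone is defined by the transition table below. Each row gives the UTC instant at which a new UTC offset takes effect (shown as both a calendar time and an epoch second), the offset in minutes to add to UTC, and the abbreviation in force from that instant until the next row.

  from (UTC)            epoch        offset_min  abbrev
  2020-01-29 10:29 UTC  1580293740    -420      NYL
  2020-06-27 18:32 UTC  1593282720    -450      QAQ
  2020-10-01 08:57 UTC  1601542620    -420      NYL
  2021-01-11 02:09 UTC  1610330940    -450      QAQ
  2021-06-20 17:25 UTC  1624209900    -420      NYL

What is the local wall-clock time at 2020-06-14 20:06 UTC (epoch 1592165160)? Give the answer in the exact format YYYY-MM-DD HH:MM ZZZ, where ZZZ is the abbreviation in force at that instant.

Query: 2020-06-14 20:06 UTC
Rule 1/5 (NYL, -07:00): 2020-01-29 10:29 UTC ≤ query < 2020-06-27 18:32 UTC
20·60 + 6 - 420 = 786 min
786 = 0·1440 + 786; 786 = 13·60 + 6 → 13:06, same day
→ 2020-06-14 13:06 NYL

2020-06-14 13:06 NYL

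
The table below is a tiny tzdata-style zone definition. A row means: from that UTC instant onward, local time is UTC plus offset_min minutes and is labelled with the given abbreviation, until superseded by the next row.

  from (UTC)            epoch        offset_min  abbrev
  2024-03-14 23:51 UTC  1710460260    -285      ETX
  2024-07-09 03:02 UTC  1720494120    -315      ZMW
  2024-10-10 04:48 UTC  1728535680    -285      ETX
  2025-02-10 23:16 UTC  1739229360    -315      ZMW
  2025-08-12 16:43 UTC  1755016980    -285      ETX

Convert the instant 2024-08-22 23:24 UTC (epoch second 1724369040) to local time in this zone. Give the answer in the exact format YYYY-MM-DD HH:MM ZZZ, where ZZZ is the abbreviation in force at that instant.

Query: 2024-08-22 23:24 UTC
Rule 2/5 (ZMW, -05:15): 2024-07-09 03:02 UTC ≤ query < 2024-10-10 04:48 UTC
23·60 + 24 - 315 = 1089 min
1089 = 0·1440 + 1089; 1089 = 18·60 + 9 → 18:09, same day
→ 2024-08-22 18:09 ZMW

2024-08-22 18:09 ZMW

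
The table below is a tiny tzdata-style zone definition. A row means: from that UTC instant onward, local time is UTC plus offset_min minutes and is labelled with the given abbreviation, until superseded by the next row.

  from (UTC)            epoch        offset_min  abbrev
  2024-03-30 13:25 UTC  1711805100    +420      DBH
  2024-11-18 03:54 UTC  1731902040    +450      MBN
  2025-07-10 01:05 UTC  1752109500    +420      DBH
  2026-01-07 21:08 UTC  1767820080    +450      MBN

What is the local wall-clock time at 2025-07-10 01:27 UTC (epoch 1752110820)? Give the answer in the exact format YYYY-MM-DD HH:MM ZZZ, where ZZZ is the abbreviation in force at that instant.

Query: 2025-07-10 01:27 UTC
Rule 3/4 (DBH, +07:00): 2025-07-10 01:05 UTC ≤ query < 2026-01-07 21:08 UTC
1·60 + 27 + 420 = 507 min
507 = 0·1440 + 507; 507 = 8·60 + 27 → 08:27, same day
→ 2025-07-10 08:27 DBH

2025-07-10 08:27 DBH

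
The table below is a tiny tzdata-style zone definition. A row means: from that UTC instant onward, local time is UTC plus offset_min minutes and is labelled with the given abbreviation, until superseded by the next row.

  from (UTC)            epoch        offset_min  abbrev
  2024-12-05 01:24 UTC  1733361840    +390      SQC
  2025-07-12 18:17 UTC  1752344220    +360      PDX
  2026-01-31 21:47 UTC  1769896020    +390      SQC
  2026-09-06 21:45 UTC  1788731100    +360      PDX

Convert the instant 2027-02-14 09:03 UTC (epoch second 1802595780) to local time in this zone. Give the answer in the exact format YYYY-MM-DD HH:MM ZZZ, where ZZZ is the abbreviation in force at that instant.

Query: 2027-02-14 09:03 UTC
Rule 4/4 (PDX, +06:00): 2026-09-06 21:45 UTC ≤ query < +∞
9·60 + 3 + 360 = 903 min
903 = 0·1440 + 903; 903 = 15·60 + 3 → 15:03, same day
→ 2027-02-14 15:03 PDX

2027-02-14 15:03 PDX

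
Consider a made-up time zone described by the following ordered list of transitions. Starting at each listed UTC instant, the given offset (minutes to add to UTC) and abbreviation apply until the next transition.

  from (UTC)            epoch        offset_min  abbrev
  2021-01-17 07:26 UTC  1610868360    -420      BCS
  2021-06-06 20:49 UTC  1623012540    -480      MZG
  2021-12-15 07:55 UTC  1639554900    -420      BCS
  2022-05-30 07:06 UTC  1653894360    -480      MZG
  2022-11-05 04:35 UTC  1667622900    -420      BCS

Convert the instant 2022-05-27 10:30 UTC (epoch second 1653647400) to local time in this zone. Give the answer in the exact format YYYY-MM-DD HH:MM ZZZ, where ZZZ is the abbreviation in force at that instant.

2022-05-27 03:30 BCS

Query: 2022-05-27 10:30 UTC
Rule 3/5 (BCS, -07:00): 2021-12-15 07:55 UTC ≤ query < 2022-05-30 07:06 UTC
10·60 + 30 - 420 = 210 min
210 = 0·1440 + 210; 210 = 3·60 + 30 → 03:30, same day
→ 2022-05-27 03:30 BCS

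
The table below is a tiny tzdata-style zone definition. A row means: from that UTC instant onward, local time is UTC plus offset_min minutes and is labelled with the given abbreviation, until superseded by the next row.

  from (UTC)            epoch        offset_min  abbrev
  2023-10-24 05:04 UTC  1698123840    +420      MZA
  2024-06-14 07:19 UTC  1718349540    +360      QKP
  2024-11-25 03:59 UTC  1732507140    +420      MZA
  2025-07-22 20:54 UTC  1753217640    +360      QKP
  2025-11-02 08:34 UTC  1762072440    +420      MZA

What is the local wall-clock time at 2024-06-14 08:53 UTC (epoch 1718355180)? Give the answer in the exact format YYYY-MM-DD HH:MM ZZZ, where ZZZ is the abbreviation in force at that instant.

2024-06-14 14:53 QKP

Query: 2024-06-14 08:53 UTC
Rule 2/5 (QKP, +06:00): 2024-06-14 07:19 UTC ≤ query < 2024-11-25 03:59 UTC
8·60 + 53 + 360 = 893 min
893 = 0·1440 + 893; 893 = 14·60 + 53 → 14:53, same day
→ 2024-06-14 14:53 QKP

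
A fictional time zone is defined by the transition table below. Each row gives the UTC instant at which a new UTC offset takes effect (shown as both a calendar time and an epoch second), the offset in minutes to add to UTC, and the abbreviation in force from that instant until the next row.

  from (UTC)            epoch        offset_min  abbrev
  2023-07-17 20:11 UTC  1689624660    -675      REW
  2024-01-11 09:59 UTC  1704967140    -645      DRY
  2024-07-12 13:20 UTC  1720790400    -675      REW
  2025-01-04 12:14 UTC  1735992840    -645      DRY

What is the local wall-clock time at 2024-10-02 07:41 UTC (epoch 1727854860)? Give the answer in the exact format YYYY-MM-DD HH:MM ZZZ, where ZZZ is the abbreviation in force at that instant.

2024-10-01 20:26 REW

Query: 2024-10-02 07:41 UTC
Rule 3/4 (REW, -11:15): 2024-07-12 13:20 UTC ≤ query < 2025-01-04 12:14 UTC
7·60 + 41 - 675 = -214 min
-214 = -1·1440 + 1226; 1226 = 20·60 + 26 → 20:26, 2024-10-02 - 1 day = 2024-10-01
→ 2024-10-01 20:26 REW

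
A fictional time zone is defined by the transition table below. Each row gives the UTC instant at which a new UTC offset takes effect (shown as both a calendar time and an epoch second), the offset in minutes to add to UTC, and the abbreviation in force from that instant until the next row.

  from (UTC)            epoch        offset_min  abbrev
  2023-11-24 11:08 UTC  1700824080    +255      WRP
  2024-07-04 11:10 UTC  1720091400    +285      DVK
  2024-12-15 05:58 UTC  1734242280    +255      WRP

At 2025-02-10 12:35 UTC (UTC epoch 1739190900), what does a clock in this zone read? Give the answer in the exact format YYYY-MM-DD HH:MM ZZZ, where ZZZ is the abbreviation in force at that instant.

Query: 2025-02-10 12:35 UTC
Rule 3/3 (WRP, +04:15): 2024-12-15 05:58 UTC ≤ query < +∞
12·60 + 35 + 255 = 1010 min
1010 = 0·1440 + 1010; 1010 = 16·60 + 50 → 16:50, same day
→ 2025-02-10 16:50 WRP

2025-02-10 16:50 WRP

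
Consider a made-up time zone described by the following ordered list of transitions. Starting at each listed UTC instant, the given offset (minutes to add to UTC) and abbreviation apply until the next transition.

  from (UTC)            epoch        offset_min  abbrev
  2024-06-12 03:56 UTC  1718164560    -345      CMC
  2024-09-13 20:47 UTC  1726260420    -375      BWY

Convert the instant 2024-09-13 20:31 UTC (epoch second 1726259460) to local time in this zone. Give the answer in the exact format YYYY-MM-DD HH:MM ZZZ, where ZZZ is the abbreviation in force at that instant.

2024-09-13 14:46 CMC

Query: 2024-09-13 20:31 UTC
Rule 1/2 (CMC, -05:45): 2024-06-12 03:56 UTC ≤ query < 2024-09-13 20:47 UTC
20·60 + 31 - 345 = 886 min
886 = 0·1440 + 886; 886 = 14·60 + 46 → 14:46, same day
→ 2024-09-13 14:46 CMC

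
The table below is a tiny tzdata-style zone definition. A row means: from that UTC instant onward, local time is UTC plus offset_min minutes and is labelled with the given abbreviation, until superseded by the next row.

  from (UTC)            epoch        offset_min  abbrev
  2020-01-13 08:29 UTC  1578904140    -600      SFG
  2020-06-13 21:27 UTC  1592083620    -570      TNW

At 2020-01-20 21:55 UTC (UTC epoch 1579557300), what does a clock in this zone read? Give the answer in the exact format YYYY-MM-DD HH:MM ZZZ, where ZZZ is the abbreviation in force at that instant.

2020-01-20 11:55 SFG

Query: 2020-01-20 21:55 UTC
Rule 1/2 (SFG, -10:00): 2020-01-13 08:29 UTC ≤ query < 2020-06-13 21:27 UTC
21·60 + 55 - 600 = 715 min
715 = 0·1440 + 715; 715 = 11·60 + 55 → 11:55, same day
→ 2020-01-20 11:55 SFG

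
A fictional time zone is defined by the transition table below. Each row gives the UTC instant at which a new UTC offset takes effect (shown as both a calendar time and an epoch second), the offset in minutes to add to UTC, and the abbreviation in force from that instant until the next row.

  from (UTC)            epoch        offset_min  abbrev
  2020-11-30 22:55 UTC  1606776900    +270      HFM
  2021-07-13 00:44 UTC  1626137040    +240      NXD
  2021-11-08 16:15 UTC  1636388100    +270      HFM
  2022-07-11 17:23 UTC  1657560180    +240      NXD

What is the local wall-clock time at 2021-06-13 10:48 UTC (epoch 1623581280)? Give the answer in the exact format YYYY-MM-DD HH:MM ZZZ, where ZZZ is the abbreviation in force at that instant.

Query: 2021-06-13 10:48 UTC
Rule 1/4 (HFM, +04:30): 2020-11-30 22:55 UTC ≤ query < 2021-07-13 00:44 UTC
10·60 + 48 + 270 = 918 min
918 = 0·1440 + 918; 918 = 15·60 + 18 → 15:18, same day
→ 2021-06-13 15:18 HFM

2021-06-13 15:18 HFM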